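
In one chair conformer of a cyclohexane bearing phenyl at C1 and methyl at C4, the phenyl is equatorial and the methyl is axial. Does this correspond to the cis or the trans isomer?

C1 and C4 have opposite parity, so their axial bonds point in opposite directions.
With opposite-parity carbons, two substituents on the same face are one axial and one equatorial; opposite faces give both axial or both equatorial.
Here the groups are equatorial/axial → same face → cis.

cis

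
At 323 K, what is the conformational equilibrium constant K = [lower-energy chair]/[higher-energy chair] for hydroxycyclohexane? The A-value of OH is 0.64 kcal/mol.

K ≈ 2.71

One chair has the hydroxyl group axial (E = 0.64 kcal/mol) and the other has it equatorial (E = 0).
ΔG = 0.64 kcal/mol between the two chairs.
K = exp(ΔG/RT) with R = 1.987×10⁻³ kcal mol⁻¹ K⁻¹ and T = 323 K gives K ≈ 2.71.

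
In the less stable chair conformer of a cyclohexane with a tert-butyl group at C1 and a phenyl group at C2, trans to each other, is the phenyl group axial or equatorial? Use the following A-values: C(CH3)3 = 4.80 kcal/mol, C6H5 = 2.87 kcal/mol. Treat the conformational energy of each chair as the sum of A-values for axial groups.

C1 and C2 have opposite parity, so for the trans isomer the two substituents are e,e in one chair and a,a in the other.
Chair I (tert-butyl axial, phenyl axial): E = 7.67 kcal/mol.
Chair II (tert-butyl equatorial, phenyl equatorial): E = 0.00 kcal/mol.
Chair I is the less stable (higher-energy) conformer, and in that chair the phenyl group is axial.

axial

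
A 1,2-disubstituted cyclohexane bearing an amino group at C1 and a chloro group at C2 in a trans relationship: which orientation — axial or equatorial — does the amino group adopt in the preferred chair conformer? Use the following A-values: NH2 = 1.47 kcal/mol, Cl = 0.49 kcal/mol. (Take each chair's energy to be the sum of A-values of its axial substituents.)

equatorial

C1 and C2 have opposite parity, so for the trans isomer the two substituents are e,e in one chair and a,a in the other.
Chair I (amino axial, chloro axial): E = 1.96 kcal/mol.
Chair II (amino equatorial, chloro equatorial): E = 0.00 kcal/mol.
Chair II is the more stable (lower-energy) conformer, and in that chair the amino group is equatorial.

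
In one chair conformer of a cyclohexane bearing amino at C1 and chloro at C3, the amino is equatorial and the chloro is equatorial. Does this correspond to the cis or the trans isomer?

C1 and C3 have the same parity, so their axial bonds point in the same direction.
With same-parity carbons, two substituents on the same face are both axial or both equatorial; opposite faces give one of each.
Here the groups are equatorial/equatorial → same face → cis.

cis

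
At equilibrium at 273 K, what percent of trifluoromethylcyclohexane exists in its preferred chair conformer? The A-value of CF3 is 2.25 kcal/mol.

98.4%

One chair has the trifluoromethyl group axial (E = 2.25 kcal/mol) and the other has it equatorial (E = 0).
ΔG = 2.25 kcal/mol between the two chairs.
K = exp(ΔG/RT) with R = 1.987×10⁻³ kcal mol⁻¹ K⁻¹ and T = 273 K gives K ≈ 63.3.
Fraction in the lower-energy chair = K/(K+1) = 98.4%.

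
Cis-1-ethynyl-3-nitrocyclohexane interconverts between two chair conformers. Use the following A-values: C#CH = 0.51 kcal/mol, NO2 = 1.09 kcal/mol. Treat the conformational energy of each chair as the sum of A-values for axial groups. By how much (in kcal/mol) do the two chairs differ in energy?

1.60 kcal/mol

C1 and C3 have the same parity, so for the cis isomer the two substituents are e,e in one chair and a,a in the other.
Chair I (ethynyl axial, nitro axial): E = 1.60 kcal/mol.
Chair II (ethynyl equatorial, nitro equatorial): E = 0.00 kcal/mol.
ΔE = 1.60 − 0.00 = 1.60 kcal/mol; chair II is more stable.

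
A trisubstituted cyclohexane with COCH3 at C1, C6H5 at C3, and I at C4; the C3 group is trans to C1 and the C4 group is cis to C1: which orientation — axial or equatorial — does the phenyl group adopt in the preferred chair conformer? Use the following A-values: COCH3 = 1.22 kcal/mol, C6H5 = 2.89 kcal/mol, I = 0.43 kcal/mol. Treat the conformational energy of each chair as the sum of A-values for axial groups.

equatorial

Chair I (acetyl axial, phenyl equatorial, iodo equatorial): E = 1.22 kcal/mol.
Chair II (acetyl equatorial, phenyl axial, iodo axial): E = 3.32 kcal/mol.
Chair I is the more stable (lower-energy) conformer, and in that chair the phenyl group is equatorial.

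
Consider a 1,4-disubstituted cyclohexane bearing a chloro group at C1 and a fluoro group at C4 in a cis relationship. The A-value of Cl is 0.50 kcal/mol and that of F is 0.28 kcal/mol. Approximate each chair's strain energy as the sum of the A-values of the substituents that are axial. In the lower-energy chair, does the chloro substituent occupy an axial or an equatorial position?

equatorial

C1 and C4 have opposite parity, so for the cis isomer the two substituents are one axial and one equatorial in each chair.
Chair I (chloro axial, fluoro equatorial): E = 0.50 kcal/mol.
Chair II (chloro equatorial, fluoro axial): E = 0.28 kcal/mol.
Chair II is the more stable (lower-energy) conformer, and in that chair the chloro group is equatorial.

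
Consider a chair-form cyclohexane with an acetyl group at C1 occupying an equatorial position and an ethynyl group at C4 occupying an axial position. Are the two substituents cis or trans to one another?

C1 and C4 have opposite parity, so their axial bonds point in opposite directions.
With opposite-parity carbons, two substituents on the same face are one axial and one equatorial; opposite faces give both axial or both equatorial.
Here the groups are equatorial/axial → same face → cis.

cis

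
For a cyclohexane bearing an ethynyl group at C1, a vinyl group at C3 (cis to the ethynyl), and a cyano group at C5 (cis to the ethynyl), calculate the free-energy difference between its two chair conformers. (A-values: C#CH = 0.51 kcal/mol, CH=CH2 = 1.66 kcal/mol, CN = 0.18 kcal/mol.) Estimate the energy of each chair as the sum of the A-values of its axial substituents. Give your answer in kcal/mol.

Chair I (ethynyl axial, vinyl axial, cyano axial): E = 2.35 kcal/mol.
Chair II (ethynyl equatorial, vinyl equatorial, cyano equatorial): E = 0.00 kcal/mol.
ΔE = 2.35 − 0.00 = 2.35 kcal/mol; chair II is more stable.

2.35 kcal/mol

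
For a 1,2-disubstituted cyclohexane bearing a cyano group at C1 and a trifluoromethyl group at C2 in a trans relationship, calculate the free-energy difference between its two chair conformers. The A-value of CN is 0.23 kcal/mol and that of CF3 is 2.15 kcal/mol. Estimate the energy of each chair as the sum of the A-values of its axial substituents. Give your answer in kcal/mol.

C1 and C2 have opposite parity, so for the trans isomer the two substituents are e,e in one chair and a,a in the other.
Chair I (cyano axial, trifluoromethyl axial): E = 2.38 kcal/mol.
Chair II (cyano equatorial, trifluoromethyl equatorial): E = 0.00 kcal/mol.
ΔE = 2.38 − 0.00 = 2.38 kcal/mol; chair II is more stable.

2.38 kcal/mol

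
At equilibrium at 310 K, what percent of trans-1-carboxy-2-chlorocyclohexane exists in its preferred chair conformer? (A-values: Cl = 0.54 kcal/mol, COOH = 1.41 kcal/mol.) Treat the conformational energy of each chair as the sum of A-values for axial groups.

96.0%

C1 and C2 have opposite parity, so for the trans isomer the two substituents are e,e in one chair and a,a in the other.
Chair I (chloro axial, carboxyl axial): E = 1.95 kcal/mol; chair II (chloro equatorial, carboxyl equatorial): E = 0.00 kcal/mol.
ΔG = 1.95 kcal/mol between the two chairs.
K = exp(ΔG/RT) with R = 1.987×10⁻³ kcal mol⁻¹ K⁻¹ and T = 310 K gives K ≈ 23.7.
Fraction in the lower-energy chair = K/(K+1) = 96.0%.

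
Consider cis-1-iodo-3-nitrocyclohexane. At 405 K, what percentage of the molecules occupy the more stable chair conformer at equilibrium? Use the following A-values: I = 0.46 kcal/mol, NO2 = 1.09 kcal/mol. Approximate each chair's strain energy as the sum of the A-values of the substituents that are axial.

C1 and C3 have the same parity, so for the cis isomer the two substituents are e,e in one chair and a,a in the other.
Chair I (iodo axial, nitro axial): E = 1.55 kcal/mol; chair II (iodo equatorial, nitro equatorial): E = 0.00 kcal/mol.
ΔG = 1.55 kcal/mol between the two chairs.
K = exp(ΔG/RT) with R = 1.987×10⁻³ kcal mol⁻¹ K⁻¹ and T = 405 K gives K ≈ 6.86.
Fraction in the lower-energy chair = K/(K+1) = 87.3%.

87.3%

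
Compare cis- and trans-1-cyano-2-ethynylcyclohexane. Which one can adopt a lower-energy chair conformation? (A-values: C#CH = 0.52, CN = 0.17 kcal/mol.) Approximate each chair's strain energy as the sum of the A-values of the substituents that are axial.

At 1,2 positions (parity opposite): cis → (a,e or e,a); trans → (e,e or a,a).
Best chair for cis: E = 0.17 kcal/mol; best chair for trans: E = 0.00 kcal/mol.
The trans isomer is lower by 0.17 kcal/mol.

trans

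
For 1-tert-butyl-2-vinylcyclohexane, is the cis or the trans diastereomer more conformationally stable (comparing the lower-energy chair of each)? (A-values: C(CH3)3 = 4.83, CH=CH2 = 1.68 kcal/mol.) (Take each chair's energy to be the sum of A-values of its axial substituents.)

At 1,2 positions (parity opposite): cis → (a,e or e,a); trans → (e,e or a,a).
Best chair for cis: E = 1.68 kcal/mol; best chair for trans: E = 0.00 kcal/mol.
The trans isomer is lower by 1.68 kcal/mol.

trans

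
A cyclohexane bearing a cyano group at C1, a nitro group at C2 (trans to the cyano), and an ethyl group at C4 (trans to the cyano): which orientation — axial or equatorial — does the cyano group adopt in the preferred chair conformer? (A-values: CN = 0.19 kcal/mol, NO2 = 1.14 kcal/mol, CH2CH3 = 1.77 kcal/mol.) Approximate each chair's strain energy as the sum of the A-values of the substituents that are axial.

Chair I (cyano axial, nitro axial, ethyl axial): E = 3.10 kcal/mol.
Chair II (cyano equatorial, nitro equatorial, ethyl equatorial): E = 0.00 kcal/mol.
Chair II is the more stable (lower-energy) conformer, and in that chair the cyano group is equatorial.

equatorial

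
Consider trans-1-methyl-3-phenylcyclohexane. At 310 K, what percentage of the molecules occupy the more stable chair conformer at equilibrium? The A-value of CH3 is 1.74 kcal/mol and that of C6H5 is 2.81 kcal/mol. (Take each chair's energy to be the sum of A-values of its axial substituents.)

85.0%

C1 and C3 have the same parity, so for the trans isomer the two substituents are one axial and one equatorial in each chair.
Chair I (methyl axial, phenyl equatorial): E = 1.74 kcal/mol; chair II (methyl equatorial, phenyl axial): E = 2.81 kcal/mol.
ΔG = 1.07 kcal/mol between the two chairs.
K = exp(ΔG/RT) with R = 1.987×10⁻³ kcal mol⁻¹ K⁻¹ and T = 310 K gives K ≈ 5.68.
Fraction in the lower-energy chair = K/(K+1) = 85.0%.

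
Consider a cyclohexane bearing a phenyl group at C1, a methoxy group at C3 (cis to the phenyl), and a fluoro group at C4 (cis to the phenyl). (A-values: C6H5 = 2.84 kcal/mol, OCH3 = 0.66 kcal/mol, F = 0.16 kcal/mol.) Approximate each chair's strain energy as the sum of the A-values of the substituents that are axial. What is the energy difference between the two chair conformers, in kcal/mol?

Chair I (phenyl axial, methoxy axial, fluoro equatorial): E = 3.50 kcal/mol.
Chair II (phenyl equatorial, methoxy equatorial, fluoro axial): E = 0.16 kcal/mol.
ΔE = 3.50 − 0.16 = 3.34 kcal/mol; chair II is more stable.

3.34 kcal/mol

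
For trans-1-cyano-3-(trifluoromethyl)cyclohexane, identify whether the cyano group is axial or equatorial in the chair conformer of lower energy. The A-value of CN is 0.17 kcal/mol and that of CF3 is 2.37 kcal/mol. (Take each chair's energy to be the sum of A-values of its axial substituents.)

axial

C1 and C3 have the same parity, so for the trans isomer the two substituents are one axial and one equatorial in each chair.
Chair I (cyano axial, trifluoromethyl equatorial): E = 0.17 kcal/mol.
Chair II (cyano equatorial, trifluoromethyl axial): E = 2.37 kcal/mol.
Chair I is the more stable (lower-energy) conformer, and in that chair the cyano group is axial.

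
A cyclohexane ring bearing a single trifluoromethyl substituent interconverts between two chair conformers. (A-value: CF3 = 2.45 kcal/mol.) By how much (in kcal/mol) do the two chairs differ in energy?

2.45 kcal/mol

A monosubstituted cyclohexane has one chair with the trifluoromethyl group axial (E = A = 2.45 kcal/mol) and one with it equatorial (E = 0).
ΔE = 2.45 − 0 = 2.45 kcal/mol.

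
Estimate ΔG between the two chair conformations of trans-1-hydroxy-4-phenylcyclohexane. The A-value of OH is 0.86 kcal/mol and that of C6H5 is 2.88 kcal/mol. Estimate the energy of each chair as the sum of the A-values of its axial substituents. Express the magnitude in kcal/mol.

C1 and C4 have opposite parity, so for the trans isomer the two substituents are e,e in one chair and a,a in the other.
Chair I (hydroxyl axial, phenyl axial): E = 3.74 kcal/mol.
Chair II (hydroxyl equatorial, phenyl equatorial): E = 0.00 kcal/mol.
ΔE = 3.74 − 0.00 = 3.74 kcal/mol; chair II is more stable.

3.74 kcal/mol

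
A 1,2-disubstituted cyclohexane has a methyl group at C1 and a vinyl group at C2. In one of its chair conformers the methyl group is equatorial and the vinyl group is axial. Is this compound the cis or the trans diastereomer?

cis

C1 and C2 have opposite parity, so their axial bonds point in opposite directions.
With opposite-parity carbons, two substituents on the same face are one axial and one equatorial; opposite faces give both axial or both equatorial.
Here the groups are equatorial/axial → same face → cis.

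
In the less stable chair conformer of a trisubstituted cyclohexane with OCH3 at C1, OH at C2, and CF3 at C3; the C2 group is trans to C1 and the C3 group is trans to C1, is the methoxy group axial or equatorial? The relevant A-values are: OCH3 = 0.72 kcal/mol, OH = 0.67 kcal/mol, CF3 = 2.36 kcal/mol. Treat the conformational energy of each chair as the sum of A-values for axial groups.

equatorial

Chair I (methoxy axial, hydroxyl axial, trifluoromethyl equatorial): E = 1.39 kcal/mol.
Chair II (methoxy equatorial, hydroxyl equatorial, trifluoromethyl axial): E = 2.36 kcal/mol.
Chair II is the less stable (higher-energy) conformer, and in that chair the methoxy group is equatorial.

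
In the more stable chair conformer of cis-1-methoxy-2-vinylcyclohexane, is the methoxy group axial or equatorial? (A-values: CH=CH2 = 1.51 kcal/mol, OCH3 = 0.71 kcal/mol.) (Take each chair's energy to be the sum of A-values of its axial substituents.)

axial

C1 and C2 have opposite parity, so for the cis isomer the two substituents are one axial and one equatorial in each chair.
Chair I (vinyl axial, methoxy equatorial): E = 1.51 kcal/mol.
Chair II (vinyl equatorial, methoxy axial): E = 0.71 kcal/mol.
Chair II is the more stable (lower-energy) conformer, and in that chair the methoxy group is axial.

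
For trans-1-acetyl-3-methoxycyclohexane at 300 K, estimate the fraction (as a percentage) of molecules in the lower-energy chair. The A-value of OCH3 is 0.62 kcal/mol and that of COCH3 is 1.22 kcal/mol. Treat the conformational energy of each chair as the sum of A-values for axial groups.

C1 and C3 have the same parity, so for the trans isomer the two substituents are one axial and one equatorial in each chair.
Chair I (methoxy axial, acetyl equatorial): E = 0.62 kcal/mol; chair II (methoxy equatorial, acetyl axial): E = 1.22 kcal/mol.
ΔG = 0.60 kcal/mol between the two chairs.
K = exp(ΔG/RT) with R = 1.987×10⁻³ kcal mol⁻¹ K⁻¹ and T = 300 K gives K ≈ 2.74.
Fraction in the lower-energy chair = K/(K+1) = 73.2%.

73.2%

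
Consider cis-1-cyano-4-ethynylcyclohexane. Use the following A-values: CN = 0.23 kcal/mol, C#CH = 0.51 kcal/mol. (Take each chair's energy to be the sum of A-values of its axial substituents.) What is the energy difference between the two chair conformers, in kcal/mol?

0.28 kcal/mol

C1 and C4 have opposite parity, so for the cis isomer the two substituents are one axial and one equatorial in each chair.
Chair I (cyano axial, ethynyl equatorial): E = 0.23 kcal/mol.
Chair II (cyano equatorial, ethynyl axial): E = 0.51 kcal/mol.
ΔE = 0.51 − 0.23 = 0.28 kcal/mol; chair I is more stable.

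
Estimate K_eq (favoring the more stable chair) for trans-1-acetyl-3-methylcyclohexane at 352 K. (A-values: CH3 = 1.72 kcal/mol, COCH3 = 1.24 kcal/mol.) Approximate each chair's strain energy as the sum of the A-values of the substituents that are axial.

K ≈ 1.99

C1 and C3 have the same parity, so for the trans isomer the two substituents are one axial and one equatorial in each chair.
Chair I (methyl axial, acetyl equatorial): E = 1.72 kcal/mol; chair II (methyl equatorial, acetyl axial): E = 1.24 kcal/mol.
ΔG = 0.48 kcal/mol between the two chairs.
K = exp(ΔG/RT) with R = 1.987×10⁻³ kcal mol⁻¹ K⁻¹ and T = 352 K gives K ≈ 1.99.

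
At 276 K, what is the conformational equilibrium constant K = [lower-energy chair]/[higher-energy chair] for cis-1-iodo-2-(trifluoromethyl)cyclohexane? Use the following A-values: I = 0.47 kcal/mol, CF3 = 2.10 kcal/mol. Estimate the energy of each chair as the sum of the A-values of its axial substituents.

C1 and C2 have opposite parity, so for the cis isomer the two substituents are one axial and one equatorial in each chair.
Chair I (iodo axial, trifluoromethyl equatorial): E = 0.47 kcal/mol; chair II (iodo equatorial, trifluoromethyl axial): E = 2.10 kcal/mol.
ΔG = 1.63 kcal/mol between the two chairs.
K = exp(ΔG/RT) with R = 1.987×10⁻³ kcal mol⁻¹ K⁻¹ and T = 276 K gives K ≈ 19.5.

K ≈ 19.5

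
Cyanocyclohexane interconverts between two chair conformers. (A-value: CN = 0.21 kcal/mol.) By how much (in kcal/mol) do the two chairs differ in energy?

0.21 kcal/mol

A monosubstituted cyclohexane has one chair with the cyano group axial (E = A = 0.21 kcal/mol) and one with it equatorial (E = 0).
ΔE = 0.21 − 0 = 0.21 kcal/mol.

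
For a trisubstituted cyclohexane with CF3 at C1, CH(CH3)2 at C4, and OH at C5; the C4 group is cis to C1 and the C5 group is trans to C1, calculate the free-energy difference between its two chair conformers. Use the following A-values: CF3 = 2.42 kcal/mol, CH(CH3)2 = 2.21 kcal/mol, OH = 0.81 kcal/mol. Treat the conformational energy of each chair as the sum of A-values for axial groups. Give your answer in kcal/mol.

0.60 kcal/mol

Chair I (trifluoromethyl axial, isopropyl equatorial, hydroxyl equatorial): E = 2.42 kcal/mol.
Chair II (trifluoromethyl equatorial, isopropyl axial, hydroxyl axial): E = 3.02 kcal/mol.
ΔE = 3.02 − 2.42 = 0.60 kcal/mol; chair I is more stable.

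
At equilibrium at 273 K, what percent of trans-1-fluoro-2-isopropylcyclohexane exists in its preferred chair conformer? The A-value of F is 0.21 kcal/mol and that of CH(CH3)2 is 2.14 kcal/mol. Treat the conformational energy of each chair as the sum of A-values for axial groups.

C1 and C2 have opposite parity, so for the trans isomer the two substituents are e,e in one chair and a,a in the other.
Chair I (fluoro axial, isopropyl axial): E = 2.35 kcal/mol; chair II (fluoro equatorial, isopropyl equatorial): E = 0.00 kcal/mol.
ΔG = 2.35 kcal/mol between the two chairs.
K = exp(ΔG/RT) with R = 1.987×10⁻³ kcal mol⁻¹ K⁻¹ and T = 273 K gives K ≈ 76.1.
Fraction in the lower-energy chair = K/(K+1) = 98.7%.

98.7%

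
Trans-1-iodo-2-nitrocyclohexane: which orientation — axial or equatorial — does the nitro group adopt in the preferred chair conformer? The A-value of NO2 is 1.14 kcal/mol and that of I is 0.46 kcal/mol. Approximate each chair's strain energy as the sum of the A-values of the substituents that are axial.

equatorial

C1 and C2 have opposite parity, so for the trans isomer the two substituents are e,e in one chair and a,a in the other.
Chair I (nitro axial, iodo axial): E = 1.60 kcal/mol.
Chair II (nitro equatorial, iodo equatorial): E = 0.00 kcal/mol.
Chair II is the more stable (lower-energy) conformer, and in that chair the nitro group is equatorial.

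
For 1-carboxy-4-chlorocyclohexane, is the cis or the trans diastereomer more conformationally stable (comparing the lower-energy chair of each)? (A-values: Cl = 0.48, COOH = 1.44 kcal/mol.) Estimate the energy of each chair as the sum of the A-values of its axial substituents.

At 1,4 positions (parity opposite): cis → (a,e or e,a); trans → (e,e or a,a).
Best chair for cis: E = 0.48 kcal/mol; best chair for trans: E = 0.00 kcal/mol.
The trans isomer is lower by 0.48 kcal/mol.

trans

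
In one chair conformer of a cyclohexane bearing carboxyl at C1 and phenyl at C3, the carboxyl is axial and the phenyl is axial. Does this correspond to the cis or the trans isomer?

cis

C1 and C3 have the same parity, so their axial bonds point in the same direction.
With same-parity carbons, two substituents on the same face are both axial or both equatorial; opposite faces give one of each.
Here the groups are axial/axial → same face → cis.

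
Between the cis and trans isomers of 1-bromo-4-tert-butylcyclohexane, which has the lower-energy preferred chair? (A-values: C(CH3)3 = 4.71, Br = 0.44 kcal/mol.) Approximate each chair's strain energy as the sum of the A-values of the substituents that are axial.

At 1,4 positions (parity opposite): cis → (a,e or e,a); trans → (e,e or a,a).
Best chair for cis: E = 0.44 kcal/mol; best chair for trans: E = 0.00 kcal/mol.
The trans isomer is lower by 0.44 kcal/mol.

trans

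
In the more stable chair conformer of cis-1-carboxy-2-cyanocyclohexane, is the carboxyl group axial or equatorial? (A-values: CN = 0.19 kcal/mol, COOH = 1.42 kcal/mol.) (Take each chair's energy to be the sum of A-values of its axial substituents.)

equatorial

C1 and C2 have opposite parity, so for the cis isomer the two substituents are one axial and one equatorial in each chair.
Chair I (cyano axial, carboxyl equatorial): E = 0.19 kcal/mol.
Chair II (cyano equatorial, carboxyl axial): E = 1.42 kcal/mol.
Chair I is the more stable (lower-energy) conformer, and in that chair the carboxyl group is equatorial.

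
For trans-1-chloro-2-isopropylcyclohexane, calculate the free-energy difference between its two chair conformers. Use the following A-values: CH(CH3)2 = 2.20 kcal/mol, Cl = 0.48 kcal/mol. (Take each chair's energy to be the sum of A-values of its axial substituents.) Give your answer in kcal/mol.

C1 and C2 have opposite parity, so for the trans isomer the two substituents are e,e in one chair and a,a in the other.
Chair I (isopropyl axial, chloro axial): E = 2.68 kcal/mol.
Chair II (isopropyl equatorial, chloro equatorial): E = 0.00 kcal/mol.
ΔE = 2.68 − 0.00 = 2.68 kcal/mol; chair II is more stable.

2.68 kcal/mol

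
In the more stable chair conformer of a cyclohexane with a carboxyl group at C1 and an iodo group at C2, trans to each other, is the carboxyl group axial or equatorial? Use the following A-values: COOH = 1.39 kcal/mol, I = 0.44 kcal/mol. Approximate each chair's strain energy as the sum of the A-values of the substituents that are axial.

equatorial

C1 and C2 have opposite parity, so for the trans isomer the two substituents are e,e in one chair and a,a in the other.
Chair I (carboxyl axial, iodo axial): E = 1.83 kcal/mol.
Chair II (carboxyl equatorial, iodo equatorial): E = 0.00 kcal/mol.
Chair II is the more stable (lower-energy) conformer, and in that chair the carboxyl group is equatorial.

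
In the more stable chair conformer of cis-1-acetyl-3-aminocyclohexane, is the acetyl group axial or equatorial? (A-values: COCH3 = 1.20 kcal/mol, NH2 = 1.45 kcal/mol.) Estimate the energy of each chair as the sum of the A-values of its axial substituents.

C1 and C3 have the same parity, so for the cis isomer the two substituents are e,e in one chair and a,a in the other.
Chair I (acetyl axial, amino axial): E = 2.65 kcal/mol.
Chair II (acetyl equatorial, amino equatorial): E = 0.00 kcal/mol.
Chair II is the more stable (lower-energy) conformer, and in that chair the acetyl group is equatorial.

equatorial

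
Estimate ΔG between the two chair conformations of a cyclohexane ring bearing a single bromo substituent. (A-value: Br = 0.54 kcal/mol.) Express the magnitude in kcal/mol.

0.54 kcal/mol

A monosubstituted cyclohexane has one chair with the bromo group axial (E = A = 0.54 kcal/mol) and one with it equatorial (E = 0).
ΔE = 0.54 − 0 = 0.54 kcal/mol.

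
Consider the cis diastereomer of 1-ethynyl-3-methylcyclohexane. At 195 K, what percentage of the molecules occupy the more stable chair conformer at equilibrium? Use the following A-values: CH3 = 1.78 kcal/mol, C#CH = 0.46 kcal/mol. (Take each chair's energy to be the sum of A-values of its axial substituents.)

99.7%

C1 and C3 have the same parity, so for the cis isomer the two substituents are e,e in one chair and a,a in the other.
Chair I (methyl axial, ethynyl axial): E = 2.24 kcal/mol; chair II (methyl equatorial, ethynyl equatorial): E = 0.00 kcal/mol.
ΔG = 2.24 kcal/mol between the two chairs.
K = exp(ΔG/RT) with R = 1.987×10⁻³ kcal mol⁻¹ K⁻¹ and T = 195 K gives K ≈ 324.
Fraction in the lower-energy chair = K/(K+1) = 99.7%.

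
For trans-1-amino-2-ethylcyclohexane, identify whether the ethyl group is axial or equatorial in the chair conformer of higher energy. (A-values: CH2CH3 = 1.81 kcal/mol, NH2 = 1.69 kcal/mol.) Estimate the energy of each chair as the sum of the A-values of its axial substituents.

axial

C1 and C2 have opposite parity, so for the trans isomer the two substituents are e,e in one chair and a,a in the other.
Chair I (ethyl axial, amino axial): E = 3.50 kcal/mol.
Chair II (ethyl equatorial, amino equatorial): E = 0.00 kcal/mol.
Chair I is the less stable (higher-energy) conformer, and in that chair the ethyl group is axial.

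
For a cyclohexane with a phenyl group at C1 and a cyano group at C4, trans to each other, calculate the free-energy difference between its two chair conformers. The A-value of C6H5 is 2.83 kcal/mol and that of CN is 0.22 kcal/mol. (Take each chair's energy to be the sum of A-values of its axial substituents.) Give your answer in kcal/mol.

3.05 kcal/mol

C1 and C4 have opposite parity, so for the trans isomer the two substituents are e,e in one chair and a,a in the other.
Chair I (phenyl axial, cyano axial): E = 3.05 kcal/mol.
Chair II (phenyl equatorial, cyano equatorial): E = 0.00 kcal/mol.
ΔE = 3.05 − 0.00 = 3.05 kcal/mol; chair II is more stable.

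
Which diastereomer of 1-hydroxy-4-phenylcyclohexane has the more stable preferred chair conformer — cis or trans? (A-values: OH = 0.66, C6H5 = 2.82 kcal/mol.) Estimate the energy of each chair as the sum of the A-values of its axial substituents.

trans

At 1,4 positions (parity opposite): cis → (a,e or e,a); trans → (e,e or a,a).
Best chair for cis: E = 0.66 kcal/mol; best chair for trans: E = 0.00 kcal/mol.
The trans isomer is lower by 0.66 kcal/mol.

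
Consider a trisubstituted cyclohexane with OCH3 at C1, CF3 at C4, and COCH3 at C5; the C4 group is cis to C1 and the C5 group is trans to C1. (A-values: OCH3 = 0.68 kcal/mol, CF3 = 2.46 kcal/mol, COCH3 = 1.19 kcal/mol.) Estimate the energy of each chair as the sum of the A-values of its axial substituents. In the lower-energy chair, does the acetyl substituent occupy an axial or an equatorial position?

Chair I (methoxy axial, trifluoromethyl equatorial, acetyl equatorial): E = 0.68 kcal/mol.
Chair II (methoxy equatorial, trifluoromethyl axial, acetyl axial): E = 3.65 kcal/mol.
Chair I is the more stable (lower-energy) conformer, and in that chair the acetyl group is equatorial.

equatorial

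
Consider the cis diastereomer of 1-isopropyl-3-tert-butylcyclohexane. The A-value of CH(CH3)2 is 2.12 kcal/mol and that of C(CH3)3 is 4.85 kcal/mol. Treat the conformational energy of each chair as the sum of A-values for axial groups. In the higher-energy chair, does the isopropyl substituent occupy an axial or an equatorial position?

C1 and C3 have the same parity, so for the cis isomer the two substituents are e,e in one chair and a,a in the other.
Chair I (isopropyl axial, tert-butyl axial): E = 6.97 kcal/mol.
Chair II (isopropyl equatorial, tert-butyl equatorial): E = 0.00 kcal/mol.
Chair I is the less stable (higher-energy) conformer, and in that chair the isopropyl group is axial.

axial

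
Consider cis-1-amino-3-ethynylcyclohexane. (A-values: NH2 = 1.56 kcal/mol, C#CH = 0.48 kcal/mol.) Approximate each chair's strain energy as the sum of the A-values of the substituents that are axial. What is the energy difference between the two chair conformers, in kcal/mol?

C1 and C3 have the same parity, so for the cis isomer the two substituents are e,e in one chair and a,a in the other.
Chair I (amino axial, ethynyl axial): E = 2.04 kcal/mol.
Chair II (amino equatorial, ethynyl equatorial): E = 0.00 kcal/mol.
ΔE = 2.04 − 0.00 = 2.04 kcal/mol; chair II is more stable.

2.04 kcal/mol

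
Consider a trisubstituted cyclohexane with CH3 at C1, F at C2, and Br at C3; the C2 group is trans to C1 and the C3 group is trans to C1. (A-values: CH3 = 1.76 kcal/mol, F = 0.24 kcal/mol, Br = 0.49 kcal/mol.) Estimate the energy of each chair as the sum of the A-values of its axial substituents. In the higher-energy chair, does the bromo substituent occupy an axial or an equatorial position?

Chair I (methyl axial, fluoro axial, bromo equatorial): E = 2.00 kcal/mol.
Chair II (methyl equatorial, fluoro equatorial, bromo axial): E = 0.49 kcal/mol.
Chair I is the less stable (higher-energy) conformer, and in that chair the bromo group is equatorial.

equatorial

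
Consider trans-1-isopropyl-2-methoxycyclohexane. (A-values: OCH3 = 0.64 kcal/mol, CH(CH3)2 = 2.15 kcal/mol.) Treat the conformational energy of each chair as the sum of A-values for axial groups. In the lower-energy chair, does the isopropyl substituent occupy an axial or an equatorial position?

equatorial

C1 and C2 have opposite parity, so for the trans isomer the two substituents are e,e in one chair and a,a in the other.
Chair I (methoxy axial, isopropyl axial): E = 2.79 kcal/mol.
Chair II (methoxy equatorial, isopropyl equatorial): E = 0.00 kcal/mol.
Chair II is the more stable (lower-energy) conformer, and in that chair the isopropyl group is equatorial.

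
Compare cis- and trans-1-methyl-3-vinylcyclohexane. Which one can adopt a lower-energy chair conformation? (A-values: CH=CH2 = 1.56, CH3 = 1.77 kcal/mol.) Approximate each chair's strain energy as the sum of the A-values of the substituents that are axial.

At 1,3 positions (parity same): cis → (e,e or a,a); trans → (a,e or e,a).
Best chair for cis: E = 0.00 kcal/mol; best chair for trans: E = 1.56 kcal/mol.
The cis isomer is lower by 1.56 kcal/mol.

cis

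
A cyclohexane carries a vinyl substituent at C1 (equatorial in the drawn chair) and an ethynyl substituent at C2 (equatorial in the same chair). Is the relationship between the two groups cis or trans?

trans

C1 and C2 have opposite parity, so their axial bonds point in opposite directions.
With opposite-parity carbons, two substituents on the same face are one axial and one equatorial; opposite faces give both axial or both equatorial.
Here the groups are equatorial/equatorial → opposite face → trans.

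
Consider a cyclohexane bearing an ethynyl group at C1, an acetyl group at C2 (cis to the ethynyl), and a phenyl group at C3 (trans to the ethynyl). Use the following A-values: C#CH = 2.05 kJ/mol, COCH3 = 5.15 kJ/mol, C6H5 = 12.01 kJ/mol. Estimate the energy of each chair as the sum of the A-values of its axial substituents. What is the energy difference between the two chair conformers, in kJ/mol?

15.11 kJ/mol

Chair I (ethynyl axial, acetyl equatorial, phenyl equatorial): E = 2.05 kJ/mol.
Chair II (ethynyl equatorial, acetyl axial, phenyl axial): E = 17.16 kJ/mol.
ΔE = 17.16 − 2.05 = 15.11 kJ/mol; chair I is more stable.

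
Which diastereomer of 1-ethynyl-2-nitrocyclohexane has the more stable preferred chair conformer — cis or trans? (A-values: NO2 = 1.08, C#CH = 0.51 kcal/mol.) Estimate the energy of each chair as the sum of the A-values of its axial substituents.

trans

At 1,2 positions (parity opposite): cis → (a,e or e,a); trans → (e,e or a,a).
Best chair for cis: E = 0.51 kcal/mol; best chair for trans: E = 0.00 kcal/mol.
The trans isomer is lower by 0.51 kcal/mol.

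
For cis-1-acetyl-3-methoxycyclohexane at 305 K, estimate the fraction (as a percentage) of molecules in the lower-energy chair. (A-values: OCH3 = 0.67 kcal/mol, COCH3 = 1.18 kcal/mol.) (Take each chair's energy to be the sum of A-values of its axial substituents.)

C1 and C3 have the same parity, so for the cis isomer the two substituents are e,e in one chair and a,a in the other.
Chair I (methoxy axial, acetyl axial): E = 1.85 kcal/mol; chair II (methoxy equatorial, acetyl equatorial): E = 0.00 kcal/mol.
ΔG = 1.85 kcal/mol between the two chairs.
K = exp(ΔG/RT) with R = 1.987×10⁻³ kcal mol⁻¹ K⁻¹ and T = 305 K gives K ≈ 21.2.
Fraction in the lower-energy chair = K/(K+1) = 95.5%.

95.5%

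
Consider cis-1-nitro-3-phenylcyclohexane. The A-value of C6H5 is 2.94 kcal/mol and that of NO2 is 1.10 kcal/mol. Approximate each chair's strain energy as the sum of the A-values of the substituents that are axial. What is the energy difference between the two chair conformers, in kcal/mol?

C1 and C3 have the same parity, so for the cis isomer the two substituents are e,e in one chair and a,a in the other.
Chair I (phenyl axial, nitro axial): E = 4.04 kcal/mol.
Chair II (phenyl equatorial, nitro equatorial): E = 0.00 kcal/mol.
ΔE = 4.04 − 0.00 = 4.04 kcal/mol; chair II is more stable.

4.04 kcal/mol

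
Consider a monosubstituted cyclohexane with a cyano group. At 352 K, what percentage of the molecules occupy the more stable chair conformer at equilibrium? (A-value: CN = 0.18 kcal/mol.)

56.4%

One chair has the cyano group axial (E = 0.18 kcal/mol) and the other has it equatorial (E = 0).
ΔG = 0.18 kcal/mol between the two chairs.
K = exp(ΔG/RT) with R = 1.987×10⁻³ kcal mol⁻¹ K⁻¹ and T = 352 K gives K ≈ 1.29.
Fraction in the lower-energy chair = K/(K+1) = 56.4%.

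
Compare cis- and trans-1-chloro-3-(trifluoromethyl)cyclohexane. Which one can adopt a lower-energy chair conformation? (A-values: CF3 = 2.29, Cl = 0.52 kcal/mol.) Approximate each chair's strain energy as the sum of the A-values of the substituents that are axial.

At 1,3 positions (parity same): cis → (e,e or a,a); trans → (a,e or e,a).
Best chair for cis: E = 0.00 kcal/mol; best chair for trans: E = 0.52 kcal/mol.
The cis isomer is lower by 0.52 kcal/mol.

cis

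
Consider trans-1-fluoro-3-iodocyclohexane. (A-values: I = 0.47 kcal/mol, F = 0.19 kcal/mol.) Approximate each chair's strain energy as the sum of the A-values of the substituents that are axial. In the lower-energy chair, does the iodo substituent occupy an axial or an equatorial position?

equatorial

C1 and C3 have the same parity, so for the trans isomer the two substituents are one axial and one equatorial in each chair.
Chair I (iodo axial, fluoro equatorial): E = 0.47 kcal/mol.
Chair II (iodo equatorial, fluoro axial): E = 0.19 kcal/mol.
Chair II is the more stable (lower-energy) conformer, and in that chair the iodo group is equatorial.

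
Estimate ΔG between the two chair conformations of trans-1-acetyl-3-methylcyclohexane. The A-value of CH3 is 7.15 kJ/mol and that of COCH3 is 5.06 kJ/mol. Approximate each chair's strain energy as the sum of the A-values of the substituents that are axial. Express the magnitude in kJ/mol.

2.09 kJ/mol

C1 and C3 have the same parity, so for the trans isomer the two substituents are one axial and one equatorial in each chair.
Chair I (methyl axial, acetyl equatorial): E = 7.15 kJ/mol.
Chair II (methyl equatorial, acetyl axial): E = 5.06 kJ/mol.
ΔE = 7.15 − 5.06 = 2.09 kJ/mol; chair II is more stable.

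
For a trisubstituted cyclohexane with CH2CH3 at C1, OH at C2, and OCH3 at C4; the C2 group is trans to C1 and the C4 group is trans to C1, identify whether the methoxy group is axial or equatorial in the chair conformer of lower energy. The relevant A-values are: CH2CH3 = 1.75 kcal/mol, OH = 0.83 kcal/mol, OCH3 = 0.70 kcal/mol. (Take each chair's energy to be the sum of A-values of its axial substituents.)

Chair I (ethyl axial, hydroxyl axial, methoxy axial): E = 3.28 kcal/mol.
Chair II (ethyl equatorial, hydroxyl equatorial, methoxy equatorial): E = 0.00 kcal/mol.
Chair II is the more stable (lower-energy) conformer, and in that chair the methoxy group is equatorial.

equatorial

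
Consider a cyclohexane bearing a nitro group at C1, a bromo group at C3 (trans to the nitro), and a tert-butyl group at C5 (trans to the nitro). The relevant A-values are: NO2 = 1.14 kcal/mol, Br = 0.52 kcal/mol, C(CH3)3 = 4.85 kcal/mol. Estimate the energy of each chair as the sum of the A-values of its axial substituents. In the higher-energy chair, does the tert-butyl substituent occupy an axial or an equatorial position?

axial

Chair I (nitro axial, bromo equatorial, tert-butyl equatorial): E = 1.14 kcal/mol.
Chair II (nitro equatorial, bromo axial, tert-butyl axial): E = 5.37 kcal/mol.
Chair II is the less stable (higher-energy) conformer, and in that chair the tert-butyl group is axial.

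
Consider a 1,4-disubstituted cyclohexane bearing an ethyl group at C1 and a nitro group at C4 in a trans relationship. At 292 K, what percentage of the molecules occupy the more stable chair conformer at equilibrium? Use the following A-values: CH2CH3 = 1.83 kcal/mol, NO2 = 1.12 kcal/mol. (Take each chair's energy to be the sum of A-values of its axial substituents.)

C1 and C4 have opposite parity, so for the trans isomer the two substituents are e,e in one chair and a,a in the other.
Chair I (ethyl axial, nitro axial): E = 2.95 kcal/mol; chair II (ethyl equatorial, nitro equatorial): E = 0.00 kcal/mol.
ΔG = 2.95 kcal/mol between the two chairs.
K = exp(ΔG/RT) with R = 1.987×10⁻³ kcal mol⁻¹ K⁻¹ and T = 292 K gives K ≈ 161.
Fraction in the lower-energy chair = K/(K+1) = 99.4%.

99.4%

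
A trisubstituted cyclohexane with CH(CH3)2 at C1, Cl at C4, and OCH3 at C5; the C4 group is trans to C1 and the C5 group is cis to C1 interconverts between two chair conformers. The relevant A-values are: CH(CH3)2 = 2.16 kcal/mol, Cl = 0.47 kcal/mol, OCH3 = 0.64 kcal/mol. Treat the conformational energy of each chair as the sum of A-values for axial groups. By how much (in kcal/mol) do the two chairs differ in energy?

3.27 kcal/mol

Chair I (isopropyl axial, chloro axial, methoxy axial): E = 3.27 kcal/mol.
Chair II (isopropyl equatorial, chloro equatorial, methoxy equatorial): E = 0.00 kcal/mol.
ΔE = 3.27 − 0.00 = 3.27 kcal/mol; chair II is more stable.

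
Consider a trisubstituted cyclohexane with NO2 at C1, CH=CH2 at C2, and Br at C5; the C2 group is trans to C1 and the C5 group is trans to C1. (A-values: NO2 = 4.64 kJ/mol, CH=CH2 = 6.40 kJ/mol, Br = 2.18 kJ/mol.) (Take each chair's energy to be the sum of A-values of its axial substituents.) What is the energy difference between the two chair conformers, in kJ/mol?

8.86 kJ/mol

Chair I (nitro axial, vinyl axial, bromo equatorial): E = 11.04 kJ/mol.
Chair II (nitro equatorial, vinyl equatorial, bromo axial): E = 2.18 kJ/mol.
ΔE = 11.04 − 2.18 = 8.86 kJ/mol; chair II is more stable.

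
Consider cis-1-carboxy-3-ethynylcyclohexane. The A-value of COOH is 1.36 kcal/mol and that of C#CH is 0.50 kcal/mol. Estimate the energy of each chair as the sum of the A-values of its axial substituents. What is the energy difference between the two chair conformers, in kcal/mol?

1.86 kcal/mol

C1 and C3 have the same parity, so for the cis isomer the two substituents are e,e in one chair and a,a in the other.
Chair I (carboxyl axial, ethynyl axial): E = 1.86 kcal/mol.
Chair II (carboxyl equatorial, ethynyl equatorial): E = 0.00 kcal/mol.
ΔE = 1.86 − 0.00 = 1.86 kcal/mol; chair II is more stable.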